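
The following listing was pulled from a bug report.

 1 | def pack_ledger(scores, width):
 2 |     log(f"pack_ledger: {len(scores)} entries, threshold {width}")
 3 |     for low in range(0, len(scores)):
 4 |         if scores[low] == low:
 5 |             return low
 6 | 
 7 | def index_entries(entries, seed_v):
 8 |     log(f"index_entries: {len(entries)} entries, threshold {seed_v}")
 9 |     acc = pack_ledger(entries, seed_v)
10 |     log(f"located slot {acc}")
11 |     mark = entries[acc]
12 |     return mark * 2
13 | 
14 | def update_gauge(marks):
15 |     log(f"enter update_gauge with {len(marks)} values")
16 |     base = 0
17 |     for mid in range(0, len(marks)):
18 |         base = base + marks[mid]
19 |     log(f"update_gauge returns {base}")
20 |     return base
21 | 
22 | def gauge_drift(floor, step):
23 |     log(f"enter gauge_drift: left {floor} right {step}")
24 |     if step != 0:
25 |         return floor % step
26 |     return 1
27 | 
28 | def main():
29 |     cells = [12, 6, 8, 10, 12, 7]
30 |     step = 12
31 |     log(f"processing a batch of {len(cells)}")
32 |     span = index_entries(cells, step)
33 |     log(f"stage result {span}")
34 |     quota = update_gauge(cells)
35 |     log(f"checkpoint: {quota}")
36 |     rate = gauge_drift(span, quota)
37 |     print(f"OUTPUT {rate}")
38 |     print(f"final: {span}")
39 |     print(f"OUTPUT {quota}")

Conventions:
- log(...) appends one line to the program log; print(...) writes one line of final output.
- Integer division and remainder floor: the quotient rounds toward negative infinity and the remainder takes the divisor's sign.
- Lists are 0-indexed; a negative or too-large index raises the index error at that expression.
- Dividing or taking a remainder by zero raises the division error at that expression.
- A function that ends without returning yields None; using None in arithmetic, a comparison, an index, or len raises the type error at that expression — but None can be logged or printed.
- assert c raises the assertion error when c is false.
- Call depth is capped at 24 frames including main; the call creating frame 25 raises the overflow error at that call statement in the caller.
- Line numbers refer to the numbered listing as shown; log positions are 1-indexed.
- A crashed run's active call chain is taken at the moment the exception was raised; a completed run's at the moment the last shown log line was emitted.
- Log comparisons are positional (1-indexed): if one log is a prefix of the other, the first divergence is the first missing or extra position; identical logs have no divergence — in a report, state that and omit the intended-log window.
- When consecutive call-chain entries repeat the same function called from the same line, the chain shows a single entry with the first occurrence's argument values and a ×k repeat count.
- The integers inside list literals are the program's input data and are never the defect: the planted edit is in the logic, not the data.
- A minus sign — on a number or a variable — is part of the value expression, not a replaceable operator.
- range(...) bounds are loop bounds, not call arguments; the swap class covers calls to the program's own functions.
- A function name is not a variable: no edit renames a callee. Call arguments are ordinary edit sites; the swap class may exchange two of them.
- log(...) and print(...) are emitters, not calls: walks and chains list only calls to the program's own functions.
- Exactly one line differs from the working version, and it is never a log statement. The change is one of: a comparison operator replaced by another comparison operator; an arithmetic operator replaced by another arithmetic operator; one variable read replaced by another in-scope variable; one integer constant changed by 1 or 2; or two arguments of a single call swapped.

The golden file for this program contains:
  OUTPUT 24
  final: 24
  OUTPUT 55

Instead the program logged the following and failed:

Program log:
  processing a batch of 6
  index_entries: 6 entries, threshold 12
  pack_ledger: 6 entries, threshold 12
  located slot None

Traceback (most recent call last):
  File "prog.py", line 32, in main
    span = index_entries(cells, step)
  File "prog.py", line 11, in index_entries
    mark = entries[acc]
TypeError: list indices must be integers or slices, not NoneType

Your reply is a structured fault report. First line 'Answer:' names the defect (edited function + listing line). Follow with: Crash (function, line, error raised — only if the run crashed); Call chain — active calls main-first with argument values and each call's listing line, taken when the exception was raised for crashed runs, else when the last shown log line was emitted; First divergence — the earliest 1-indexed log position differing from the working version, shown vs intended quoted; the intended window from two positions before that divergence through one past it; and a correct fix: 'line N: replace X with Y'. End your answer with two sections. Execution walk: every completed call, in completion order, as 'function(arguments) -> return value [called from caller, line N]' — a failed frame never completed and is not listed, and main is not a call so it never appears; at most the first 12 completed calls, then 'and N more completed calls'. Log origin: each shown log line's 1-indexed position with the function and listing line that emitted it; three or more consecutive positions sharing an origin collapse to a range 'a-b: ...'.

Answer: the defect is in pack_ledger at line 4.
The tell: The earliest visible damage is log position 4 — 'located slot None' rather than the intended 'located slot 0'.
Crash: index_entries, line 11, TypeError.
Call chain: main -> index_entries([12, 6, 8, 10, 12, 7], 12) (called at line 32).
First divergence: at position 4 the run shows 'located slot None' where the working version logs 'located slot 0'.
Intended log window:
  2: index_entries: 6 entries, threshold 12
  3: pack_ledger: 6 entries, threshold 12
  4: located slot 0
  5: stage result 24
Execution walk:
  pack_ledger([12, 6, 8, 10, 12, 7], 12) -> None  [called from index_entries, line 9]
Log origin:
  1: logged in main at line 31
  2: logged in index_entries at line 8
  3: logged in pack_ledger at line 2
  4: logged in index_entries at line 10
A correct fix: line 4: replace `scores[low] == low` with `scores[low] == width`.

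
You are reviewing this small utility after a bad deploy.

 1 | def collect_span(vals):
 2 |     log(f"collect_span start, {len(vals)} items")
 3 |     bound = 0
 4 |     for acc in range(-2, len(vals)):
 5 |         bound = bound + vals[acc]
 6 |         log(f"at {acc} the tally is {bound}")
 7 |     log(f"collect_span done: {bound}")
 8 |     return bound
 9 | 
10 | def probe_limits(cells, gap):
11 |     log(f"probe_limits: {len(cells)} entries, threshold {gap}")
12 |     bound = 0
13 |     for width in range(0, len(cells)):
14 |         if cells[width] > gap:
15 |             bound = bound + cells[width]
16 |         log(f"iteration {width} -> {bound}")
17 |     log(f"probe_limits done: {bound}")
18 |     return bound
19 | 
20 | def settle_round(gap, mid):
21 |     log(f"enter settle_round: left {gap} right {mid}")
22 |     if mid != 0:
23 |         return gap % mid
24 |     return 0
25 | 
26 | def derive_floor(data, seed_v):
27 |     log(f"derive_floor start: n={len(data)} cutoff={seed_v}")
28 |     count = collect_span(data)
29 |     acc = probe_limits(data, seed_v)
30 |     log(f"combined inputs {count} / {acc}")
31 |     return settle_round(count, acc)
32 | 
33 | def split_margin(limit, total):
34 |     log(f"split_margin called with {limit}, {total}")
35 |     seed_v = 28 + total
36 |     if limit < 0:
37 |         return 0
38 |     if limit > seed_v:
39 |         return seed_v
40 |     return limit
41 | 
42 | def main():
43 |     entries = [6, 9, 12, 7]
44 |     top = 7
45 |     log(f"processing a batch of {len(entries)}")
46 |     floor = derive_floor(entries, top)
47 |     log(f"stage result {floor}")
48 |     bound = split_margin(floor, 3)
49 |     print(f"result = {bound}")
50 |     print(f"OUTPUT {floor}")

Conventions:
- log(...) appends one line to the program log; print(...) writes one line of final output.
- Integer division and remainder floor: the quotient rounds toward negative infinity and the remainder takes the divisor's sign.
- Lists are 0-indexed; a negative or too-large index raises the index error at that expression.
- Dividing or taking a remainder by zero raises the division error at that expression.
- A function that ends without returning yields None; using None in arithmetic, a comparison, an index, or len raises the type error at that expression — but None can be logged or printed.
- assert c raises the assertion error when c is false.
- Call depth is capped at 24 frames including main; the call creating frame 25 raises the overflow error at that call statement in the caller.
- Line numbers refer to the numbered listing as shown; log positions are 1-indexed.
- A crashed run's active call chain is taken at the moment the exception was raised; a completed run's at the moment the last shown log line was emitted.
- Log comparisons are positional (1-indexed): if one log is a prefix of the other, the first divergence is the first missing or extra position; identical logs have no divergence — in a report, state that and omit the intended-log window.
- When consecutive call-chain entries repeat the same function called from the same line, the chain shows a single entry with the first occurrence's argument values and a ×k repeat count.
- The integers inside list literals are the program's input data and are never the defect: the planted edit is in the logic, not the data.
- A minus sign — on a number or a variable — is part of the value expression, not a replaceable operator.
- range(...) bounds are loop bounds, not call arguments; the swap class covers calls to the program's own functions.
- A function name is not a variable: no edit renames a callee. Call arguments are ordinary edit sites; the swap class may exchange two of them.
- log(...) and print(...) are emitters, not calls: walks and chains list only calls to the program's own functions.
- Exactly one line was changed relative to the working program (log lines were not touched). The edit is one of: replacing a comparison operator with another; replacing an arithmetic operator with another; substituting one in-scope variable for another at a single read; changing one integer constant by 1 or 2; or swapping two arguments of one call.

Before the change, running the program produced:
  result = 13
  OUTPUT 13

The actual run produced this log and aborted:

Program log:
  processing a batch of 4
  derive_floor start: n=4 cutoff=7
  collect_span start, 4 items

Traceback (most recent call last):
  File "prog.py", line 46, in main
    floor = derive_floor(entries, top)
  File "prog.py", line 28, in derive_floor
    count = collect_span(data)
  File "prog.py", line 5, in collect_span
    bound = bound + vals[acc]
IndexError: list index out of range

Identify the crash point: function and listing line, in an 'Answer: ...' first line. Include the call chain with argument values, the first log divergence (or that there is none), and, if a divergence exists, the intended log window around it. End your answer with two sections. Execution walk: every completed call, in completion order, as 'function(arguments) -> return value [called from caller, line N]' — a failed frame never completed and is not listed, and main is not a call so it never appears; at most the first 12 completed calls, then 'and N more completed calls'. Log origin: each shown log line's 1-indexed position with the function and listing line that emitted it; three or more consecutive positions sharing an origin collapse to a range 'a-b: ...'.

Answer: the error was raised in collect_span, line 5.
Key observation: The log ends early — 3 lines, where the working version next logs 'at 0 the tally is 6'.
Call chain: main -> derive_floor([6, 9, 12, 7], 7) (called at line 46) -> collect_span([6, 9, 12, 7]) (called at line 28).
First divergence: position 4; the shown log stops at 3 lines while the working version next logs 'at 0 the tally is 6'.
Intended log window:
  2: derive_floor start: n=4 cutoff=7
  3: collect_span start, 4 items
  4: at 0 the tally is 6
  5: at 1 the tally is 15
Execution walk:
  (no call completed)
Log origins:
  1 — main, line 45
  2 — derive_floor, line 27
  3 — collect_span, line 2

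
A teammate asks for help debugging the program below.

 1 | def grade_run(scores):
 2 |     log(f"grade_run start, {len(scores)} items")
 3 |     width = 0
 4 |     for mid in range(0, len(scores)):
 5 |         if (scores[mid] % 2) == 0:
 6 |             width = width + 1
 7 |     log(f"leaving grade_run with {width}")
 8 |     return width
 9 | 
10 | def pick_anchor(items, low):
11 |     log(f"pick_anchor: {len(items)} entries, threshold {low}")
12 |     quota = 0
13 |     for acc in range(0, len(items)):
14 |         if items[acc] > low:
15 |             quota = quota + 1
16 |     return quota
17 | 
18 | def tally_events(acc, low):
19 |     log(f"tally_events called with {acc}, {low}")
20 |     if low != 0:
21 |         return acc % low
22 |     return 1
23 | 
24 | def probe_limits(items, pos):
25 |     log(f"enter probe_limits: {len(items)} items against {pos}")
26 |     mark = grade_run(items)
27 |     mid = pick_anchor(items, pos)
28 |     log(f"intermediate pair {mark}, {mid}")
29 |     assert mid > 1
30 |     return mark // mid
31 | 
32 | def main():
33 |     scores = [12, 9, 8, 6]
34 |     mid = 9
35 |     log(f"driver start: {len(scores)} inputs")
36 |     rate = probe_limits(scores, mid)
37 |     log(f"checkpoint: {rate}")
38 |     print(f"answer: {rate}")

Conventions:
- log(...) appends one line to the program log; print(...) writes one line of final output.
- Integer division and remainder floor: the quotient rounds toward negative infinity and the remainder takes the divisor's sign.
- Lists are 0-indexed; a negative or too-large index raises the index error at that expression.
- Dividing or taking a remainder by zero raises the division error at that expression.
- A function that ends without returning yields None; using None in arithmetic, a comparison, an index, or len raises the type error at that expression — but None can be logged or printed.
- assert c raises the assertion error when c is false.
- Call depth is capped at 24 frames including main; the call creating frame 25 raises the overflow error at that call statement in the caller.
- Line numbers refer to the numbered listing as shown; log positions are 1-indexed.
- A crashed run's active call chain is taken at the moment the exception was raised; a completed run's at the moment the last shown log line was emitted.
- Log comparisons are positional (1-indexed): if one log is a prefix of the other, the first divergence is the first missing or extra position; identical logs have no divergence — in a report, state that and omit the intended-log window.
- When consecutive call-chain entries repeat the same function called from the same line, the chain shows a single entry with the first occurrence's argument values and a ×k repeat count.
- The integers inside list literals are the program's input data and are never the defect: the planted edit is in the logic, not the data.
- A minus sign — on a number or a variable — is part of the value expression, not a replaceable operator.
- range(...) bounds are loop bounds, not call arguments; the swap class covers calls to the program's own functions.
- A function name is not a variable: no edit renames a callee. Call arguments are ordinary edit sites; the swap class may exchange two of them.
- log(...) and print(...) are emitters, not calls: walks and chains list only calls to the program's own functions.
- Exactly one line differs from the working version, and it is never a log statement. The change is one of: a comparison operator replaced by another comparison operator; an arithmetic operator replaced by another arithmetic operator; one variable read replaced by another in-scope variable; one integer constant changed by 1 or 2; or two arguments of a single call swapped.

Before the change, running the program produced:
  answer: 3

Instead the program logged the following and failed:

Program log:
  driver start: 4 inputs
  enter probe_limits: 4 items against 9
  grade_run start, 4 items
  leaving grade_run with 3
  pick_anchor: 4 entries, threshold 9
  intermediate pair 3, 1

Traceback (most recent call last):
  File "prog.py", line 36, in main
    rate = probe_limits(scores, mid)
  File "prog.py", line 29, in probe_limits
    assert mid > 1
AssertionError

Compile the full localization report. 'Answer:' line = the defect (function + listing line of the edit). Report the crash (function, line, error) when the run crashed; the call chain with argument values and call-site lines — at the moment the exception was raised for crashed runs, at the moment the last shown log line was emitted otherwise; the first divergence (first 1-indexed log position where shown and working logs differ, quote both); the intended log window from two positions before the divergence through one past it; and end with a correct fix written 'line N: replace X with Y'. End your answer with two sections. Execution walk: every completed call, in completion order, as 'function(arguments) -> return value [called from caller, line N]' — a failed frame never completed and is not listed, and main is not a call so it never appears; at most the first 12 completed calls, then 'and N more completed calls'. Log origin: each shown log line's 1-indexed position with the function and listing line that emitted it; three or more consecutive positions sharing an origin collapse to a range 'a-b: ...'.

Answer: the defect is in probe_limits at line 29.
The tell: After 6 matching log lines the faulty run goes silent, while the working version continues with 'checkpoint: 3'.
Crash: probe_limits, line 29, AssertionError.
Call chain: main -> probe_limits([12, 9, 8, 6], 9) (called at line 36).
First divergence: position 7 — after 6 matching lines the faulty run goes silent; intended next line 'checkpoint: 3'.
Intended log window:
  5: pick_anchor: 4 entries, threshold 9
  6: intermediate pair 3, 1
  7: checkpoint: 3
Execution walk:
  grade_run([12, 9, 8, 6]) -> 3  [called from probe_limits, line 26]
  pick_anchor([12, 9, 8, 6], 9) -> 1  [called from probe_limits, line 27]
Log origins:
  1 — main, line 35
  2 — probe_limits, line 25
  3 — grade_run, line 2
  4 — grade_run, line 7
  5 — pick_anchor, line 11
  6 — probe_limits, line 28
A correct fix: line 29: replace `1` with `0`.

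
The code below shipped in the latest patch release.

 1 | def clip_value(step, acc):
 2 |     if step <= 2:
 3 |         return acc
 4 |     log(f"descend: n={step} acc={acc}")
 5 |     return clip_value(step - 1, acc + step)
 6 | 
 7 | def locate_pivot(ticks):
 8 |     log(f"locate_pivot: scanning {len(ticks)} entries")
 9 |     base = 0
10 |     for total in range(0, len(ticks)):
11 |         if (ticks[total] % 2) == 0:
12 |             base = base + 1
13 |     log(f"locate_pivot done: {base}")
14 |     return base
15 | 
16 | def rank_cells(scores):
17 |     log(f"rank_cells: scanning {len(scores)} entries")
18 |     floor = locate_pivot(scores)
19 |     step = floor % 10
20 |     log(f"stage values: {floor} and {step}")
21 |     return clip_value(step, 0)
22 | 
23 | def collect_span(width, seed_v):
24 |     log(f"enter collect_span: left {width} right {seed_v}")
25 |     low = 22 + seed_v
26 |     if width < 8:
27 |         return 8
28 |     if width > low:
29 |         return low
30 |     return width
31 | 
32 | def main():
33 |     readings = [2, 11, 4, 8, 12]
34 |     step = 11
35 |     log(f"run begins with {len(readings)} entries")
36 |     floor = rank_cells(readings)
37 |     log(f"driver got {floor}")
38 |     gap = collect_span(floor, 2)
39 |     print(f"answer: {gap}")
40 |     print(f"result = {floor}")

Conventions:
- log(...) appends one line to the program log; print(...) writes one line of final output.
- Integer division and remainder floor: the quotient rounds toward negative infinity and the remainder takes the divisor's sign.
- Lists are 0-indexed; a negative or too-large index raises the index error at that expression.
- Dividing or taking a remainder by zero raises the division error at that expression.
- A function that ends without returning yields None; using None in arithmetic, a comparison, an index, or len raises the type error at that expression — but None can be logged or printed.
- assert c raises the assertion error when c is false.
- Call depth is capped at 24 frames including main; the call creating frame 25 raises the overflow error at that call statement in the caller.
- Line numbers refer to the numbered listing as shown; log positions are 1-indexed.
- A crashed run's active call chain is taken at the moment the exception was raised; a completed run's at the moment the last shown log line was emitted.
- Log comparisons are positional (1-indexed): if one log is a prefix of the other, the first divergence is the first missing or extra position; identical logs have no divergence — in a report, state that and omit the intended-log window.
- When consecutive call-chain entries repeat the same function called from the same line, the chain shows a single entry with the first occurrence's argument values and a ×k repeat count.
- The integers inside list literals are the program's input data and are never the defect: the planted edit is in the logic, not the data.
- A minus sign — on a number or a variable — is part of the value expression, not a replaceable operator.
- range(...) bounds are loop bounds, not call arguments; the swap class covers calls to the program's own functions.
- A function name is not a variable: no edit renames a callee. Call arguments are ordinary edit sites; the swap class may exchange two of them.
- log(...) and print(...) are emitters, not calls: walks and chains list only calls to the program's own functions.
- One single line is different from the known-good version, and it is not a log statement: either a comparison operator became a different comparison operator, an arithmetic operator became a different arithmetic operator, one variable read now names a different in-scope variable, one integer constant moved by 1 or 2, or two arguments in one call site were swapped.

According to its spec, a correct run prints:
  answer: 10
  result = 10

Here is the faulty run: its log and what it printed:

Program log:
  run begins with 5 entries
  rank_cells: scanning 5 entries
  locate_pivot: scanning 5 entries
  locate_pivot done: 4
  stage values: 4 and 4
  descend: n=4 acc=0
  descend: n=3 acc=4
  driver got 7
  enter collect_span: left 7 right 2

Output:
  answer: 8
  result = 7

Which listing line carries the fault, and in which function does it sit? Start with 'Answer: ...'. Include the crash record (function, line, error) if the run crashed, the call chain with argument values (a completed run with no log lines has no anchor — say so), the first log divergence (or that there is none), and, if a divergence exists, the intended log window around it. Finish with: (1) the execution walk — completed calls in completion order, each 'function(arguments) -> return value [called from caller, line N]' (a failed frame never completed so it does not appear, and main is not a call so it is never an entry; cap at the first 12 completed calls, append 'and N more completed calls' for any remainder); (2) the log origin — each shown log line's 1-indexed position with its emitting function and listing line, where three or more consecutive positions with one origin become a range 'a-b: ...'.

Answer: the defect is in clip_value at line 2.
Key observation: The log first diverges at position 8: the faulty run prints 'driver got 7' where the working version prints 'descend: n=2 acc=7'.
Call chain: main -> collect_span(7, 2) (called at line 38).
First divergence: position 8 — the shown line 'driver got 7' should read 'descend: n=2 acc=7'.
Intended log window:
  6: descend: n=4 acc=0
  7: descend: n=3 acc=4
  8: descend: n=2 acc=7
  9: descend: n=1 acc=9
Execution walk:
  locate_pivot([2, 11, 4, 8, 12]) -> 4  [called from rank_cells, line 18]
  clip_value(2, 7) -> 7  [called from clip_value, line 5]
  clip_value(3, 4) -> 7  [called from clip_value, line 5]
  clip_value(4, 0) -> 7  [called from rank_cells, line 21]
  rank_cells([2, 11, 4, 8, 12]) -> 7  [called from main, line 36]
  collect_span(7, 2) -> 8  [called from main, line 38]
Log line origins:
  1: from main, line 35
  2: from rank_cells, line 17
  3: from locate_pivot, line 8
  4: from locate_pivot, line 13
  5: from rank_cells, line 20
  6: from clip_value, line 4
  7: from clip_value, line 4
  8: from main, line 37
  9: from collect_span, line 24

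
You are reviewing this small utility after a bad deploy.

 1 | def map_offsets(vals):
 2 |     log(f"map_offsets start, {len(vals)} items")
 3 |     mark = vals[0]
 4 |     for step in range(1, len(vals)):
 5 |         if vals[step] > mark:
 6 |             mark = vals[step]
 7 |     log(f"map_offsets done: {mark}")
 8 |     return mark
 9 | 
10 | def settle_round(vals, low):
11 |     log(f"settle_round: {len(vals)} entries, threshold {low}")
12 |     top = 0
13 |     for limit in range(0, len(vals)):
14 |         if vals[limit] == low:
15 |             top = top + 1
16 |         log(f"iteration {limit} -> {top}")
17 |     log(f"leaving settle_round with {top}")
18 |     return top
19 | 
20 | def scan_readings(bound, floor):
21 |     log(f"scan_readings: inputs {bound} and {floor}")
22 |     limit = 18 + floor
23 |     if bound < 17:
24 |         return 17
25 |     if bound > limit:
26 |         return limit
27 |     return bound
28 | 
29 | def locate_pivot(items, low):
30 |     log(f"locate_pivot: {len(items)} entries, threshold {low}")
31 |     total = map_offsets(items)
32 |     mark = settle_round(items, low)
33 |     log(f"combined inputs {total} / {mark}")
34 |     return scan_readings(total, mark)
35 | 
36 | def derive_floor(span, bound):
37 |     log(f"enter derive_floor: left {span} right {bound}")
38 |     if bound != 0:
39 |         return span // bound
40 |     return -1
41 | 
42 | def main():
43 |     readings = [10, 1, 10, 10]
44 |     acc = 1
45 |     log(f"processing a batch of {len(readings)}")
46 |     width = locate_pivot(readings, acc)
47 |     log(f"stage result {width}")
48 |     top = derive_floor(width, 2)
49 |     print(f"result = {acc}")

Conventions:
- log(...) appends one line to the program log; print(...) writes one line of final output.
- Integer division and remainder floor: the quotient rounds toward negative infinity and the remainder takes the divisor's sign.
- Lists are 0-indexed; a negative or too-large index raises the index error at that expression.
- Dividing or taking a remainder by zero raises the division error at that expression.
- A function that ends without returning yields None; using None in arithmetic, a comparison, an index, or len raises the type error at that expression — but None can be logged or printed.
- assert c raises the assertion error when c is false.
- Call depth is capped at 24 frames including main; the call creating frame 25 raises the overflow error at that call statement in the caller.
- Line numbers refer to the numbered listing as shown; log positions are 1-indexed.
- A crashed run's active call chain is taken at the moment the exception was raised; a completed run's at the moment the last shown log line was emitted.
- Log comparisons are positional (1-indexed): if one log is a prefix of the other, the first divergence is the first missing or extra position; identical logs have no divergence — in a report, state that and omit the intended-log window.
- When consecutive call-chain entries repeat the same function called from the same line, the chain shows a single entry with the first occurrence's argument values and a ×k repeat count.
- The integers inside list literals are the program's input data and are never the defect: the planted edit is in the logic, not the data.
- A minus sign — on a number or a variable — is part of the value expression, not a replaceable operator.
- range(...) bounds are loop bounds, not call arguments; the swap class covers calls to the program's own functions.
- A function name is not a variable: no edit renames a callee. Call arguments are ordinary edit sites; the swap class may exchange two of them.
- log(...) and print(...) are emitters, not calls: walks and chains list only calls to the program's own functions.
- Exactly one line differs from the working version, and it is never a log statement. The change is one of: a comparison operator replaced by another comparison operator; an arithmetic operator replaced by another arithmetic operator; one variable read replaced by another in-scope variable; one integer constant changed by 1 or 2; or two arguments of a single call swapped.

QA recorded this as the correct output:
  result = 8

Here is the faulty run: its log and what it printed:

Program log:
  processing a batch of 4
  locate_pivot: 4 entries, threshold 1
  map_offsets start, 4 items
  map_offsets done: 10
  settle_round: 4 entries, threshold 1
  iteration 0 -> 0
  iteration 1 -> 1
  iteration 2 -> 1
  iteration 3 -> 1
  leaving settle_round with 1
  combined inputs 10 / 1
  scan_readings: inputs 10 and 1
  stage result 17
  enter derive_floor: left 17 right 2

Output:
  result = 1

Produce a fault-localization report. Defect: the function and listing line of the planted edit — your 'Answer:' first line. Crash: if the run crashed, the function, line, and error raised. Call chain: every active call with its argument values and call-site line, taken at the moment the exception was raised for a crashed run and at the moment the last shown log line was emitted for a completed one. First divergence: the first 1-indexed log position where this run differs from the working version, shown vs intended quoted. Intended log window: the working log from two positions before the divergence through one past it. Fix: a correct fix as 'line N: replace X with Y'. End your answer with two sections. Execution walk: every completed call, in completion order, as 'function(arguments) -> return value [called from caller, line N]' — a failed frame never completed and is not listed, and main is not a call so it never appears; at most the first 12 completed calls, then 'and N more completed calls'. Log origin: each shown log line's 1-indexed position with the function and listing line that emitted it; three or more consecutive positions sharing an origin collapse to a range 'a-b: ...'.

Answer: the defect is in main at line 49.
Key observation: Nothing in the log betrays the bug — only the output does.
Call chain: main -> derive_floor(17, 2) (called at line 48).
First divergence: none; the two logs match at every position.
Execution walk:
  map_offsets([10, 1, 10, 10]) -> 10  [called from locate_pivot, line 31]
  settle_round([10, 1, 10, 10], 1) -> 1  [called from locate_pivot, line 32]
  scan_readings(10, 1) -> 17  [called from locate_pivot, line 34]
  locate_pivot([10, 1, 10, 10], 1) -> 17  [called from main, line 46]
  derive_floor(17, 2) -> 8  [called from main, line 48]
Log line origins:
  1: emitted by main (line 45)
  2: emitted by locate_pivot (line 30)
  3: emitted by map_offsets (line 2)
  4: emitted by map_offsets (line 7)
  5: emitted by settle_round (line 11)
  6-9: emitted by settle_round (line 16)
  10: emitted by settle_round (line 17)
  11: emitted by locate_pivot (line 33)
  12: emitted by scan_readings (line 21)
  13: emitted by main (line 47)
  14: emitted by derive_floor (line 37)
A correct fix: line 49: replace `acc` with `top`.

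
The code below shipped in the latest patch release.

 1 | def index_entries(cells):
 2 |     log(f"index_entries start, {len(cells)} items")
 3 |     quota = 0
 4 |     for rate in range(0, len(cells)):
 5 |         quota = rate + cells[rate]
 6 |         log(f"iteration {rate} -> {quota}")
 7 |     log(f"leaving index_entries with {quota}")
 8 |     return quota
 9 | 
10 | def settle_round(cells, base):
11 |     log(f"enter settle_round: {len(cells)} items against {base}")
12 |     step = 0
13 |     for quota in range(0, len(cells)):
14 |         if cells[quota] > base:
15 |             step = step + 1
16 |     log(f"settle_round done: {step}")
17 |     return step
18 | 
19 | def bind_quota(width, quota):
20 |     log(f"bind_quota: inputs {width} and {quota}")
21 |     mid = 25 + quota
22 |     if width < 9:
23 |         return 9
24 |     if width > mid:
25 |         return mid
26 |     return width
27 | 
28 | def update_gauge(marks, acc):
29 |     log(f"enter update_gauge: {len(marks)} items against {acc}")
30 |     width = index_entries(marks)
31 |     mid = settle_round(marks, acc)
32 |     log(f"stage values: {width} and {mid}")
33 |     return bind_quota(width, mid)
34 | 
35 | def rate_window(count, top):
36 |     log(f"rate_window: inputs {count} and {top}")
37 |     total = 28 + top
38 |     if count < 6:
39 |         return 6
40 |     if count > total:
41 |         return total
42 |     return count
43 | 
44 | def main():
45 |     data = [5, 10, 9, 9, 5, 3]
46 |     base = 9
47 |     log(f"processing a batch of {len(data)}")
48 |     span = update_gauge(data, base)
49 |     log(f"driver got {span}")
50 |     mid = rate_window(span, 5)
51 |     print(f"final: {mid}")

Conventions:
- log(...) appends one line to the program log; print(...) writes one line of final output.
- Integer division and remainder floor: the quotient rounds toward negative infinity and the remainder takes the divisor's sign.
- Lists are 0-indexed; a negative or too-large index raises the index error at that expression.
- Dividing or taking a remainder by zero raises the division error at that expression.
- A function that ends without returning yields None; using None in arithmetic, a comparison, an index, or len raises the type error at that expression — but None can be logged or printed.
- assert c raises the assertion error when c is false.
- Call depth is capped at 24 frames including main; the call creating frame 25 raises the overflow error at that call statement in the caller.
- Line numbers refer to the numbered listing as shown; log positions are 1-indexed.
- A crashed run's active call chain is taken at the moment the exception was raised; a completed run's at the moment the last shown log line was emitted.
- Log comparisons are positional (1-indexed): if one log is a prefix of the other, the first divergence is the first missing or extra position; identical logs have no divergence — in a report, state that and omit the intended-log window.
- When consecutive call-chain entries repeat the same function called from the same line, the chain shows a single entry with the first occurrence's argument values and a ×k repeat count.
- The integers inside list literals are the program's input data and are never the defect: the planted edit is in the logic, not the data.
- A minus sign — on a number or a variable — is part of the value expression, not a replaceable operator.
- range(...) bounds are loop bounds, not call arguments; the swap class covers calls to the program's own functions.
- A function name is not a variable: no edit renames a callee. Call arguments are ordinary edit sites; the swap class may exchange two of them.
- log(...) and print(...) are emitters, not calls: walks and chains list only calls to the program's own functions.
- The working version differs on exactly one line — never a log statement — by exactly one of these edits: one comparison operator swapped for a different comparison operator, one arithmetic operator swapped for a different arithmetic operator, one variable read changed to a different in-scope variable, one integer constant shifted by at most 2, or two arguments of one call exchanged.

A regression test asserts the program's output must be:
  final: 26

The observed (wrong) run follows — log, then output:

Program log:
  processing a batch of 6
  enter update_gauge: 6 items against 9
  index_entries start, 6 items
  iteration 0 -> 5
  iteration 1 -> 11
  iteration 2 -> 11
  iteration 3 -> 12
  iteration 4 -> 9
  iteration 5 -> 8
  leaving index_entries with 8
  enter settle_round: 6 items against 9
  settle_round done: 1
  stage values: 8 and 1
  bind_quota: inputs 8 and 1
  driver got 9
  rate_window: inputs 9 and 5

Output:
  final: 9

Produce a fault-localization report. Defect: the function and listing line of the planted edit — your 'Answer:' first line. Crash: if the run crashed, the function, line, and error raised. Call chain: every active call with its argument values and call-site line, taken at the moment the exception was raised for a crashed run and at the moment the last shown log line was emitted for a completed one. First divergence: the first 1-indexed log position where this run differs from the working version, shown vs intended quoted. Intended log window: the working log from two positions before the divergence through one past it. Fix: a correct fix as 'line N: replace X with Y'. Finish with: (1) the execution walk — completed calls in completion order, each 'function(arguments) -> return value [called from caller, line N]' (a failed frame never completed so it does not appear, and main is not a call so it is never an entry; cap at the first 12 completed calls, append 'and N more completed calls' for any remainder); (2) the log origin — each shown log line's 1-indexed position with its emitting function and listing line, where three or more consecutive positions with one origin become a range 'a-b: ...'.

Answer: the defect is in index_entries at line 5.
Key fact: Position 5 is the first bad log line: 'iteration 1 -> 11' should read 'iteration 1 -> 15'.
Call chain: main -> rate_window(9, 5) (called at line 50).
First divergence: at position 5 the run shows 'iteration 1 -> 11' where the working version logs 'iteration 1 -> 15'.
Intended log window:
  3: index_entries start, 6 items
  4: iteration 0 -> 5
  5: iteration 1 -> 15
  6: iteration 2 -> 24
Execution walk:
  index_entries([5, 10, 9, 9, 5, 3]) -> 8  [called from update_gauge, line 30]
  settle_round([5, 10, 9, 9, 5, 3], 9) -> 1  [called from update_gauge, line 31]
  bind_quota(8, 1) -> 9  [called from update_gauge, line 33]
  update_gauge([5, 10, 9, 9, 5, 3], 9) -> 9  [called from main, line 48]
  rate_window(9, 5) -> 9  [called from main, line 50]
Log line origins:
  1: logged in main at line 47
  2: logged in update_gauge at line 29
  3: logged in index_entries at line 2
  4-9: logged in index_entries at line 6
  10: logged in index_entries at line 7
  11: logged in settle_round at line 11
  12: logged in settle_round at line 16
  13: logged in update_gauge at line 32
  14: logged in bind_quota at line 20
  15: logged in main at line 49
  16: logged in rate_window at line 36
A correct fix: line 5: replace `rate + cells[rate]` with `quota + cells[rate]`.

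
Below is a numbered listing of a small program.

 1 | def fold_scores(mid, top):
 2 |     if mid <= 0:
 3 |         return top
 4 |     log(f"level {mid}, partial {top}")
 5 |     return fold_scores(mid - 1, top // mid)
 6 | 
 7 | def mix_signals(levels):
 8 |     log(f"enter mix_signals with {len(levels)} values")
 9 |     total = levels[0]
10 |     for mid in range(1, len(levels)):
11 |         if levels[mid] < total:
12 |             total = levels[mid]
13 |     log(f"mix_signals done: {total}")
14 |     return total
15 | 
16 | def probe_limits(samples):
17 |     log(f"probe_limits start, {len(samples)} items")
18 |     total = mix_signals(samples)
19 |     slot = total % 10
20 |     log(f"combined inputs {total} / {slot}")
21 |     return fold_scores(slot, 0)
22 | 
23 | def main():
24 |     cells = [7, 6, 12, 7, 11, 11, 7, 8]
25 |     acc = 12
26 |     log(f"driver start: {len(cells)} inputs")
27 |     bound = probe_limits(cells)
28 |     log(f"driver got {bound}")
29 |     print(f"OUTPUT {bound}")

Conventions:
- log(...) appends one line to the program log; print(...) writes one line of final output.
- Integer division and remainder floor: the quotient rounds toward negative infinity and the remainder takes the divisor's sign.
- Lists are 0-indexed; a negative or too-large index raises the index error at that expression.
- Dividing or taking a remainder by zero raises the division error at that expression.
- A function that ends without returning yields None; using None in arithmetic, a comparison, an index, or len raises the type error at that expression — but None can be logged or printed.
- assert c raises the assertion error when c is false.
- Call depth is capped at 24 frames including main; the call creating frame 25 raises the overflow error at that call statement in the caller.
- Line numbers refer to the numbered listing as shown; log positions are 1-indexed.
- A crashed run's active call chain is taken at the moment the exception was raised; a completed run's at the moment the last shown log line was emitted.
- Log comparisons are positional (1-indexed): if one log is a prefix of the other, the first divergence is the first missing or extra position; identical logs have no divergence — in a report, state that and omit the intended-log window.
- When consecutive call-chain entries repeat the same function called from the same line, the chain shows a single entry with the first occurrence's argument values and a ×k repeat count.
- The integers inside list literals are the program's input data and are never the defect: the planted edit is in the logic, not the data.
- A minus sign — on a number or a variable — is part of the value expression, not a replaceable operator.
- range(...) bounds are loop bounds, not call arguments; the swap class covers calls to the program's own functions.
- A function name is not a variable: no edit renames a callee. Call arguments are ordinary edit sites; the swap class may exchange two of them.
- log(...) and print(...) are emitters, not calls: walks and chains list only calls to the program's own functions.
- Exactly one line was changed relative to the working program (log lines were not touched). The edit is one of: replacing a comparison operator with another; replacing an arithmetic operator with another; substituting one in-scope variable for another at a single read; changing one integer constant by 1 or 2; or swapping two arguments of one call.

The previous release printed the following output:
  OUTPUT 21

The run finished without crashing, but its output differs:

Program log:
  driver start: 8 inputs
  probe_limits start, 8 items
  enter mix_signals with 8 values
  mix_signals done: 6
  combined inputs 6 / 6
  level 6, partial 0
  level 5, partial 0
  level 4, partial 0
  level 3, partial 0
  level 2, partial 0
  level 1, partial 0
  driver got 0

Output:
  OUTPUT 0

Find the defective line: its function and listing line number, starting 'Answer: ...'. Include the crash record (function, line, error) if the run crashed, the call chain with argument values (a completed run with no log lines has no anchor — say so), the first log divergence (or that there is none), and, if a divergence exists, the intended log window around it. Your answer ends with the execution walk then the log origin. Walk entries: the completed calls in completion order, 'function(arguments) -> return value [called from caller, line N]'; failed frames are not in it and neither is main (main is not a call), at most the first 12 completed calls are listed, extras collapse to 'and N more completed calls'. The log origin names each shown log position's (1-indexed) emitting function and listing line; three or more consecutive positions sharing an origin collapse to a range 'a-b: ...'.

Answer: the defect is in fold_scores at line 5.
Core observation: At log position 7 the runs split — shown 'level 5, partial 0', but the working version logs 'level 5, partial 6'.
Call chain: main.
First divergence: at position 7 the run shows 'level 5, partial 0' where the working version logs 'level 5, partial 6'.
Intended log window:
  5: combined inputs 6 / 6
  6: level 6, partial 0
  7: level 5, partial 6
  8: level 4, partial 11
Execution walk:
  mix_signals([7, 6, 12, 7, 11, 11, 7, 8]) -> 6  [called from probe_limits, line 18]
  fold_scores(0, 0) -> 0  [called from fold_scores, line 5]
  fold_scores(1, 0) -> 0  [called from fold_scores, line 5]
  fold_scores(2, 0) -> 0  [called from fold_scores, line 5]
  fold_scores(3, 0) -> 0  [called from fold_scores, line 5]
  fold_scores(4, 0) -> 0  [called from fold_scores, line 5]
  fold_scores(5, 0) -> 0  [called from fold_scores, line 5]
  fold_scores(6, 0) -> 0  [called from probe_limits, line 21]
  probe_limits([7, 6, 12, 7, 11, 11, 7, 8]) -> 0  [called from main, line 27]
Log origins:
  1: logged in main at line 26
  2: logged in probe_limits at line 17
  3: logged in mix_signals at line 8
  4: logged in mix_signals at line 13
  5: logged in probe_limits at line 20
  6-11: logged in fold_scores at line 4
  12: logged in main at line 28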